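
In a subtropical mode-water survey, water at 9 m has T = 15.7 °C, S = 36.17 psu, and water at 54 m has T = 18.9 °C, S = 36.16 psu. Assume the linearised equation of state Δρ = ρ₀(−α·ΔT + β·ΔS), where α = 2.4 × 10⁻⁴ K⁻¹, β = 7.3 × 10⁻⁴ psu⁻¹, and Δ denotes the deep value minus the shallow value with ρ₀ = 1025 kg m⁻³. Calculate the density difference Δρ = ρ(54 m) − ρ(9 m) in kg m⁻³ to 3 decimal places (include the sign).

-0.795 kg m⁻³

ΔT = +3.2 K, ΔS = -0.01 psu (deep − shallow).
Δρ/ρ₀ = −(2.4 × 10⁻⁴)(+3.2) + (7.3 × 10⁻⁴)(-0.01) = -7.753 × 10⁻⁴.
Δρ = 1025 × (-7.753 × 10⁻⁴) = -0.795 kg m⁻³.
Negative Δρ: lighter below, statically unstable.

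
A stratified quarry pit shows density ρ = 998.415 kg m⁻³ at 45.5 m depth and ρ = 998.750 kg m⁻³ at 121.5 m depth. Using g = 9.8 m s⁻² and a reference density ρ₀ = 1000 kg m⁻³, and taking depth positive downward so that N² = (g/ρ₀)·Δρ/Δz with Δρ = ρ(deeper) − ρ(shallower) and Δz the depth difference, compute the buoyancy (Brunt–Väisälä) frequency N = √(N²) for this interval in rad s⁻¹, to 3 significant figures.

Δρ = 998.750 − 998.415 = 0.335 kg m⁻³ over Δz = 121.5 − 45.5 = 76 m.
N² = (9.8/1000) × (0.335/76) = 4.3197 × 10⁻⁵ s⁻².
N = √(4.3197 × 10⁻⁵) = 6.5724 × 10⁻³ rad s⁻¹ ≈ 6.57 × 10⁻³ rad s⁻¹.

6.57 × 10⁻³ rad s⁻¹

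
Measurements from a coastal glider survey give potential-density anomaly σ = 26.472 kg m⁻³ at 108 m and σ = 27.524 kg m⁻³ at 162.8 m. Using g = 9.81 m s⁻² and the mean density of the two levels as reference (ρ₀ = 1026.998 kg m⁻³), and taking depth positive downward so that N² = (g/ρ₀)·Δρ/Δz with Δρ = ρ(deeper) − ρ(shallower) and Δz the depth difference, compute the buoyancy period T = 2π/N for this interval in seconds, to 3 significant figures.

464 s

Δρ = 1027.524 − 1026.472 = 1.052 kg m⁻³ over Δz = 162.8 − 108 = 54.8 m.
N² = (9.81/1026.998) × (1.052/54.8) = 1.8337 × 10⁻⁴ s⁻².
N = √(1.8337 × 10⁻⁴) = 0.013541 rad s⁻¹, so T = 2π/N = 464.01 s ≈ 464 s.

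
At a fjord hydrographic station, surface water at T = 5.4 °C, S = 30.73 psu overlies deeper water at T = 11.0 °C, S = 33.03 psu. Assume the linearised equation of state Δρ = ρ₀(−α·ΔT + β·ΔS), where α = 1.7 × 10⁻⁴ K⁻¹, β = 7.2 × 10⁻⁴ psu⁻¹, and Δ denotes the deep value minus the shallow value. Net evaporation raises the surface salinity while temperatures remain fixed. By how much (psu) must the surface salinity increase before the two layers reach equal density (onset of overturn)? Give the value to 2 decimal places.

Neutral buoyancy requires −α(T_deep − T_surf) + β(S_deep − S_surf′) = 0.
S_surf′ = S_deep − (α/β)·ΔT = 33.03 − (1.7 × 10⁻⁴/7.2 × 10⁻⁴)·(+5.6) = 31.7078 psu.
Increase required: 31.7078 − 30.73 = 0.9778 psu.

0.98 psu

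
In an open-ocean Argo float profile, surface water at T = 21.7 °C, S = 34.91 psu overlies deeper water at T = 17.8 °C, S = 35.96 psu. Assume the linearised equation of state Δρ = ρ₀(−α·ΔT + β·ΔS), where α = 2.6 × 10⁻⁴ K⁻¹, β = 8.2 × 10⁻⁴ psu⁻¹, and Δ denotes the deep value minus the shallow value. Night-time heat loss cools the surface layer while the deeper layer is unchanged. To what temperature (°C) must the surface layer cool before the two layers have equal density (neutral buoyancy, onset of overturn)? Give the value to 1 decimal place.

Neutral buoyancy requires Δρ = 0, i.e. −α(T_deep − T_surf′) + β(S_deep − S_surf) = 0.
T_surf′ = T_deep − (β/α)·ΔS = 17.8 − (8.2 × 10⁻⁴/2.6 × 10⁻⁴)·(+1.05) = 14.488 °C.
Cooling required: 21.7 − (14.488) = 7.212 °C.

14.5 °C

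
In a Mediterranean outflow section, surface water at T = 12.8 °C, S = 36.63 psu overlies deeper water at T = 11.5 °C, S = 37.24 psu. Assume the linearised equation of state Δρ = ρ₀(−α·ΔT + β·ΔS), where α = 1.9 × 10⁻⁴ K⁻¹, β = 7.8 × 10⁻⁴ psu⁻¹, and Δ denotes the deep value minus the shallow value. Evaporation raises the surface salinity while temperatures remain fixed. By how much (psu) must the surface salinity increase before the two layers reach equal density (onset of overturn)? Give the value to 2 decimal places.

Neutral buoyancy requires −α(T_deep − T_surf) + β(S_deep − S_surf′) = 0.
S_surf′ = S_deep − (α/β)·ΔT = 37.24 − (1.9 × 10⁻⁴/7.8 × 10⁻⁴)·(-1.3) = 37.5567 psu.
Increase required: 37.5567 − 36.63 = 0.9267 psu.

0.93 psu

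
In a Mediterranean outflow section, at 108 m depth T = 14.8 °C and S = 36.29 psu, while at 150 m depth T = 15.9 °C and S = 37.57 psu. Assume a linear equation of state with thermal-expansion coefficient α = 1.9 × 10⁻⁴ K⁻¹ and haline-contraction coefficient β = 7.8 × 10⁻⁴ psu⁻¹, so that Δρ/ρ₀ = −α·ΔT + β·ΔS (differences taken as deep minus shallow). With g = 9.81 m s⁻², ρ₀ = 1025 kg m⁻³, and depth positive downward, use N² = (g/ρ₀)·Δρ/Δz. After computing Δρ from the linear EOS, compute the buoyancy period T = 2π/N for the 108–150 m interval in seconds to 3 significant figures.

ΔT = +1.1 K, ΔS = +1.28 psu (deep − shallow).
Δρ/ρ₀ = −αΔT + βΔS = -2.09 × 10⁻⁴ + 9.984 × 10⁻⁴ = 7.894 × 10⁻⁴, so Δρ ≈ 0.8091 kg m⁻³.
N² = (g/ρ₀)·Δρ/Δz = g·(Δρ/ρ₀)/Δz = 9.81 × 7.894 × 10⁻⁴ / 42 = 1.8438 × 10⁻⁴ s⁻².
N = √(1.8438 × 10⁻⁴) = 0.013579 rad s⁻¹ → T = 2π/N = 462.71 s ≈ 463 s.

463 s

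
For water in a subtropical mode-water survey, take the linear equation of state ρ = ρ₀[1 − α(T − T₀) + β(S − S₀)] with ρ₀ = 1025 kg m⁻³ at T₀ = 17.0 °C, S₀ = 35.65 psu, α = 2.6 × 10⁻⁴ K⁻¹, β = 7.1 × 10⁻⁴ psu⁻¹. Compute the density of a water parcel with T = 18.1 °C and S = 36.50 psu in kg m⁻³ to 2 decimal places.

1025.33 kg m⁻³

T − T₀ = +1.1 K, S − S₀ = +0.85 psu.
Bracket = 1 − α·(+1.1) + β·(+0.85) = 1 + (3.175 × 10⁻⁴) = 1.0003175.
ρ = 1025 × 1.0003175 = 1025.33 kg m⁻³.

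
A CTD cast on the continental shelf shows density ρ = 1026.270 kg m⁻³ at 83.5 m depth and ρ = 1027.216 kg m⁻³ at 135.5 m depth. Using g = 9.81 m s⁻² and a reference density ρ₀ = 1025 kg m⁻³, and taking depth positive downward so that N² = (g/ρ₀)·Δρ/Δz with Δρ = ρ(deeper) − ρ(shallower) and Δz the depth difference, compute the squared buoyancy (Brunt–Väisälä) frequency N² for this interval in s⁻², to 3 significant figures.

Δρ = 1027.216 − 1026.270 = 0.946 kg m⁻³ over Δz = 135.5 − 83.5 = 52 m.
N² = (9.81/1025) × (0.946/52) = 1.7411 × 10⁻⁴ s⁻² ≈ 1.74 × 10⁻⁴ s⁻².

1.74 × 10⁻⁴ s⁻²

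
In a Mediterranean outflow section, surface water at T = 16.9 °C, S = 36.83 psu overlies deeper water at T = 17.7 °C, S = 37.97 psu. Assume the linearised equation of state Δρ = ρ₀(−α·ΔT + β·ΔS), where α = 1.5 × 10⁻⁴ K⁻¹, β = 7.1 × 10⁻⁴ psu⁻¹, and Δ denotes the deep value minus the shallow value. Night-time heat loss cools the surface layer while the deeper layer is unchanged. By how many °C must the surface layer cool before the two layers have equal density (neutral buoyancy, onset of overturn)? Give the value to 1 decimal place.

4.6 °C

Neutral buoyancy requires Δρ = 0, i.e. −α(T_deep − T_surf′) + β(S_deep − S_surf) = 0.
T_surf′ = T_deep − (β/α)·ΔS = 17.7 − (7.1 × 10⁻⁴/1.5 × 10⁻⁴)·(+1.14) = 12.304 °C.
Cooling required: 16.9 − (12.304) = 4.596 °C.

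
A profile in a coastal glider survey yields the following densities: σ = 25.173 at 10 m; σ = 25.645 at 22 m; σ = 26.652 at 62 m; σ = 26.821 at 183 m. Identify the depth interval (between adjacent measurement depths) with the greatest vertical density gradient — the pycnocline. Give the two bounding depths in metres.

10–22 m

Compute the density gradient over each adjacent pair:
  10–22 m: Δρ/Δz = 0.472/12 = 0.039 kg m⁻⁴
  22–62 m: Δρ/Δz = 1.007/40 = 0.025 kg m⁻⁴
  62–183 m: Δρ/Δz = 0.169/121 = 1.4 × 10⁻³ kg m⁻⁴
The largest gradient is in the 10–22 m interval — the pycnocline.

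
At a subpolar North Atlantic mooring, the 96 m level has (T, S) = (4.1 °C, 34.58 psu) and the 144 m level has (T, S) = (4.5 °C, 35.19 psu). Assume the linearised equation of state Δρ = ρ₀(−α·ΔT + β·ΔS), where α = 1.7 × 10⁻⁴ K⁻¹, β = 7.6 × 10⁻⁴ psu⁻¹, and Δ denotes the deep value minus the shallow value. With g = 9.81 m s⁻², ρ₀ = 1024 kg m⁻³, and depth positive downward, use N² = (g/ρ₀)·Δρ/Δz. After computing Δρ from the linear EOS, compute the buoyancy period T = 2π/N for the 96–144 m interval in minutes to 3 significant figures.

11.6 min

ΔT = +0.4 K, ΔS = +0.61 psu (deep − shallow).
Δρ/ρ₀ = −αΔT + βΔS = -6.80 × 10⁻⁵ + 4.636 × 10⁻⁴ = 3.956 × 10⁻⁴, so Δρ ≈ 0.4051 kg m⁻³.
N² = (g/ρ₀)·Δρ/Δz = g·(Δρ/ρ₀)/Δz = 9.81 × 3.956 × 10⁻⁴ / 48 = 8.0851 × 10⁻⁵ s⁻².
N = √(8.0851 × 10⁻⁵) = 8.9917 × 10⁻³ rad s⁻¹ → T = 2π/N = 698.78 s = 11.646 min ≈ 11.6 min.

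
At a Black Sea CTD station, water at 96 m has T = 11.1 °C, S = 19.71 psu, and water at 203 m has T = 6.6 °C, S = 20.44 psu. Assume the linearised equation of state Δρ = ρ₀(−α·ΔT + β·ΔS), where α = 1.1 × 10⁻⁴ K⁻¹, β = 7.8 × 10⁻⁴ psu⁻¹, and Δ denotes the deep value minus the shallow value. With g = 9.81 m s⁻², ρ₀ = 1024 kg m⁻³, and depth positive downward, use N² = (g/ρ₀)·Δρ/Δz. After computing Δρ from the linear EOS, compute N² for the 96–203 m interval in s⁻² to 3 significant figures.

9.76 × 10⁻⁵ s⁻²

ΔT = -4.5 K, ΔS = +0.73 psu (deep − shallow).
Δρ/ρ₀ = −αΔT + βΔS = 4.95 × 10⁻⁴ + 5.694 × 10⁻⁴ = 1.0644 × 10⁻³, so Δρ ≈ 1.090 kg m⁻³.
N² = (g/ρ₀)·Δρ/Δz = g·(Δρ/ρ₀)/Δz = 9.81 × 1.0644 × 10⁻³ / 107 = 9.7587 × 10⁻⁵ s⁻² ≈ 9.76 × 10⁻⁵ s⁻².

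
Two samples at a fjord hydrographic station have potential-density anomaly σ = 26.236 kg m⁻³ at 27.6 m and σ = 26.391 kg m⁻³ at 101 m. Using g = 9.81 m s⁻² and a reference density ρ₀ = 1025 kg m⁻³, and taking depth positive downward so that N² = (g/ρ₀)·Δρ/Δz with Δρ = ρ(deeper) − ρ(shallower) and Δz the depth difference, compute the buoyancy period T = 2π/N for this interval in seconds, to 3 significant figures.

Δρ = 1026.391 − 1026.236 = 0.155 kg m⁻³ over Δz = 101 − 27.6 = 73.4 m.
N² = (9.81/1025) × (0.155/73.4) = 2.0211 × 10⁻⁵ s⁻².
N = √(2.0211 × 10⁻⁵) = 4.4957 × 10⁻³ rad s⁻¹, so T = 2π/N = 1.3976 × 10³ s ≈ 1.40 × 10³ s.

1.40 × 10³ s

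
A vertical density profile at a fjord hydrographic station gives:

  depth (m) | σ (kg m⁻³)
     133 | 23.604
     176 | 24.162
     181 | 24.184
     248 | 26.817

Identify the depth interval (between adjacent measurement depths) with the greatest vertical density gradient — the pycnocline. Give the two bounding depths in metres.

181–248 m

Compute the density gradient over each adjacent pair:
  133–176 m: Δρ/Δz = 0.558/43 = 0.013 kg m⁻⁴
  176–181 m: Δρ/Δz = 0.022/5 = 4.4 × 10⁻³ kg m⁻⁴
  181–248 m: Δρ/Δz = 2.633/67 = 0.039 kg m⁻⁴
The largest gradient is in the 181–248 m interval — the pycnocline.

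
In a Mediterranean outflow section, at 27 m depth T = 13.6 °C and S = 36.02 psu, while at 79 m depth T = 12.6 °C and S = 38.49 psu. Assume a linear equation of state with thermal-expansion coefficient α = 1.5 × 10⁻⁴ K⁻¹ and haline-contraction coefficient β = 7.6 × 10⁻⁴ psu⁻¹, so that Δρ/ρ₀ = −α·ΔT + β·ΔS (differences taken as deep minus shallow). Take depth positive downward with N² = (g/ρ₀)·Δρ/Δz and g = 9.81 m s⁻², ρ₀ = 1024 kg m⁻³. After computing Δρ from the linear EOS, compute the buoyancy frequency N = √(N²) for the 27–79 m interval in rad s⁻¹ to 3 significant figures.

ΔT = -1.0 K, ΔS = +2.47 psu (deep − shallow).
Δρ/ρ₀ = −αΔT + βΔS = 1.50 × 10⁻⁴ + 1.8772 × 10⁻³ = 2.0272 × 10⁻³, so Δρ ≈ 2.076 kg m⁻³.
N² = (g/ρ₀)·Δρ/Δz = g·(Δρ/ρ₀)/Δz = 9.81 × 2.0272 × 10⁻³ / 52 = 3.8244 × 10⁻⁴ s⁻².
N = √(3.8244 × 10⁻⁴) = 0.019556 rad s⁻¹ ≈ 0.0196 rad s⁻¹.

0.0196 rad s⁻¹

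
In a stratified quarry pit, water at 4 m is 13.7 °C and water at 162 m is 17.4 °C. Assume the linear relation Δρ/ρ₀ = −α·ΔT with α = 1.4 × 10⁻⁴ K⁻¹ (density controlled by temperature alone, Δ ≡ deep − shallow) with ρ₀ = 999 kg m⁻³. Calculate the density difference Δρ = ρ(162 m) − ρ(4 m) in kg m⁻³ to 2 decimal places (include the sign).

ΔT = +3.7 K, Δρ/ρ₀ = −αΔT = -5.18 × 10⁻⁴.
Δρ = 999 × (-5.18 × 10⁻⁴) = -0.52 kg m⁻³.
Negative Δρ: lighter below, statically unstable.

-0.52 kg m⁻³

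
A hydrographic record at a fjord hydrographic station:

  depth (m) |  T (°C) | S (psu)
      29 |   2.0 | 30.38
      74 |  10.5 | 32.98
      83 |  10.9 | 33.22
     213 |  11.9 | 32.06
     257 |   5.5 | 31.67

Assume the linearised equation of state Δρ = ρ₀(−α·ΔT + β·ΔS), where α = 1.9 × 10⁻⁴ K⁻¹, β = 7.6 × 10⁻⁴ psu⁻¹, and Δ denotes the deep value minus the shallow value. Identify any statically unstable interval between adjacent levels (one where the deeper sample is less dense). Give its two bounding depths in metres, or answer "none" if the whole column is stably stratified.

Evaluate Δρ/ρ₀ = −αΔT + βΔS across each adjacent pair:
  29–74 m: −αΔT+βΔS = −(1.9 × 10⁻⁴)(+8.5)+(7.6 × 10⁻⁴)(+2.60) = 3.6 × 10⁻⁴ → stable
  74–83 m: −αΔT+βΔS = −(1.9 × 10⁻⁴)(+0.4)+(7.6 × 10⁻⁴)(+0.24) = 1.1 × 10⁻⁴ → stable
  83–213 m: −αΔT+βΔS = −(1.9 × 10⁻⁴)(+1.0)+(7.6 × 10⁻⁴)(-1.16) = -1.1 × 10⁻³ → UNSTABLE
  213–257 m: −αΔT+βΔS = −(1.9 × 10⁻⁴)(-6.4)+(7.6 × 10⁻⁴)(-0.39) = 9.2 × 10⁻⁴ → stable
The 83–213 m interval has Δρ < 0: lighter water underlies denser water.

83–213 m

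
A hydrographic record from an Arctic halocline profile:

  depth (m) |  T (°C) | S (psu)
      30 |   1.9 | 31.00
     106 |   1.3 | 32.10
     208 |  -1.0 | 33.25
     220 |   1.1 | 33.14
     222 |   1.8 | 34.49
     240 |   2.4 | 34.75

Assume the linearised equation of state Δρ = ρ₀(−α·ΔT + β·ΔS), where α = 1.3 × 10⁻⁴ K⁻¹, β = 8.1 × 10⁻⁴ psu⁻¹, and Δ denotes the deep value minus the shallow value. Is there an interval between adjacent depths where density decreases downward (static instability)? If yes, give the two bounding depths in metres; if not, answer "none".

208–220 m

Evaluate Δρ/ρ₀ = −αΔT + βΔS across each adjacent pair:
  30–106 m: −αΔT+βΔS = −(1.3 × 10⁻⁴)(-0.6)+(8.1 × 10⁻⁴)(+1.10) = 9.7 × 10⁻⁴ → stable
  106–208 m: −αΔT+βΔS = −(1.3 × 10⁻⁴)(-2.3)+(8.1 × 10⁻⁴)(+1.15) = 1.2 × 10⁻³ → stable
  208–220 m: −αΔT+βΔS = −(1.3 × 10⁻⁴)(+2.1)+(8.1 × 10⁻⁴)(-0.11) = -3.6 × 10⁻⁴ → UNSTABLE
  220–222 m: −αΔT+βΔS = −(1.3 × 10⁻⁴)(+0.7)+(8.1 × 10⁻⁴)(+1.35) = 1.0 × 10⁻³ → stable
  222–240 m: −αΔT+βΔS = −(1.3 × 10⁻⁴)(+0.6)+(8.1 × 10⁻⁴)(+0.26) = 1.3 × 10⁻⁴ → stable
The 208–220 m interval has Δρ < 0: lighter water underlies denser water.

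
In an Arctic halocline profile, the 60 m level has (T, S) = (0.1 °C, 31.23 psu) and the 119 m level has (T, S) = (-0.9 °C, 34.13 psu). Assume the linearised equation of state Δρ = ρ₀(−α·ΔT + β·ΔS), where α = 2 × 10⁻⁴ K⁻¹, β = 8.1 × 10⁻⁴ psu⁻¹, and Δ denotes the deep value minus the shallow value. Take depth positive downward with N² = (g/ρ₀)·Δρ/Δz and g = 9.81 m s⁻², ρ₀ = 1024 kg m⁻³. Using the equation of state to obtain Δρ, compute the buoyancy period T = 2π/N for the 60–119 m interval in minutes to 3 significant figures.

5.09 min

ΔT = -1.0 K, ΔS = +2.90 psu (deep − shallow).
Δρ/ρ₀ = −αΔT + βΔS = 2.00 × 10⁻⁴ + 2.349 × 10⁻³ = 2.549 × 10⁻³, so Δρ ≈ 2.610 kg m⁻³.
N² = (g/ρ₀)·Δρ/Δz = g·(Δρ/ρ₀)/Δz = 9.81 × 2.549 × 10⁻³ / 59 = 4.2383 × 10⁻⁴ s⁻².
N = √(4.2383 × 10⁻⁴) = 0.020587 rad s⁻¹ → T = 2π/N = 305.20 s = 5.0867 min ≈ 5.09 min.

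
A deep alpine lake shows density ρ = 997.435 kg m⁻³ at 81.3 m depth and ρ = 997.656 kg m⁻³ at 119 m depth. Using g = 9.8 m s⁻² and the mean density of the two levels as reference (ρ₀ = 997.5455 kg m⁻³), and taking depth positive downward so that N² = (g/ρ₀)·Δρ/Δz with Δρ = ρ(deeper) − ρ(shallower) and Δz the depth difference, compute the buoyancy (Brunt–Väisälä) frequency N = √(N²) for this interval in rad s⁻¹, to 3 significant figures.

7.59 × 10⁻³ rad s⁻¹

Δρ = 997.656 − 997.435 = 0.221 kg m⁻³ over Δz = 119 − 81.3 = 37.7 m.
N² = (9.8/997.5455) × (0.221/37.7) = 5.7590 × 10⁻⁵ s⁻².
N = √(5.7590 × 10⁻⁵) = 7.5888 × 10⁻³ rad s⁻¹ ≈ 7.59 × 10⁻³ rad s⁻¹.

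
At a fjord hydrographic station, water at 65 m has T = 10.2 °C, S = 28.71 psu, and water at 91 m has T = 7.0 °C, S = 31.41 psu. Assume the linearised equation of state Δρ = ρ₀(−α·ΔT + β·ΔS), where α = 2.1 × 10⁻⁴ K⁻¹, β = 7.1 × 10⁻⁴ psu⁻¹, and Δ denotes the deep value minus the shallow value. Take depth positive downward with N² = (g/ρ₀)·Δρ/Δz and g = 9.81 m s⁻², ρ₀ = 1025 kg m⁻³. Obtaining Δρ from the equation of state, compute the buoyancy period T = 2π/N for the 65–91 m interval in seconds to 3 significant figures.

201 s

ΔT = -3.2 K, ΔS = +2.70 psu (deep − shallow).
Δρ/ρ₀ = −αΔT + βΔS = 6.72 × 10⁻⁴ + 1.917 × 10⁻³ = 2.589 × 10⁻³, so Δρ ≈ 2.654 kg m⁻³.
N² = (g/ρ₀)·Δρ/Δz = g·(Δρ/ρ₀)/Δz = 9.81 × 2.589 × 10⁻³ / 26 = 9.7685 × 10⁻⁴ s⁻².
N = √(9.7685 × 10⁻⁴) = 0.031255 rad s⁻¹ → T = 2π/N = 201.03 s ≈ 201 s.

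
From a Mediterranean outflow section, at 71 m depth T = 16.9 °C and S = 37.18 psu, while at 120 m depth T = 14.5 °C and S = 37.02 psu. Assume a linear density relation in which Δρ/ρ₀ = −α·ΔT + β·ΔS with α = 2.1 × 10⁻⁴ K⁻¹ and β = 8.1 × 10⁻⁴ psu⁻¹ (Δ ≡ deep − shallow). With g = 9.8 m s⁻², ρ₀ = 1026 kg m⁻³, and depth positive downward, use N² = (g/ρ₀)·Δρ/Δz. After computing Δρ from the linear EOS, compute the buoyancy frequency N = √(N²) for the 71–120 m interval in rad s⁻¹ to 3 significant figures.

8.65 × 10⁻³ rad s⁻¹

ΔT = -2.4 K, ΔS = -0.16 psu (deep − shallow).
Δρ/ρ₀ = −αΔT + βΔS = 5.04 × 10⁻⁴ − 1.296 × 10⁻⁴ = 3.744 × 10⁻⁴, so Δρ ≈ 0.3841 kg m⁻³.
N² = (g/ρ₀)·Δρ/Δz = g·(Δρ/ρ₀)/Δz = 9.8 × 3.744 × 10⁻⁴ / 49 = 7.4880 × 10⁻⁵ s⁻².
N = √(7.4880 × 10⁻⁵) = 8.6533 × 10⁻³ rad s⁻¹ ≈ 8.65 × 10⁻³ rad s⁻¹.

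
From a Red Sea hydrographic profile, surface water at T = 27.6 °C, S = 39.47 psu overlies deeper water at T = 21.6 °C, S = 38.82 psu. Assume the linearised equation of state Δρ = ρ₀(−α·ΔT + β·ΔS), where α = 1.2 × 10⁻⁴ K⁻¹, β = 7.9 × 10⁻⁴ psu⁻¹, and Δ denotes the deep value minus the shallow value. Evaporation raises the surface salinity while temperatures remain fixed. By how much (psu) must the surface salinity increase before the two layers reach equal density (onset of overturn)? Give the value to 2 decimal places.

0.26 psu

Neutral buoyancy requires −α(T_deep − T_surf) + β(S_deep − S_surf′) = 0.
S_surf′ = S_deep − (α/β)·ΔT = 38.82 − (1.2 × 10⁻⁴/7.9 × 10⁻⁴)·(-6.0) = 39.7314 psu.
Increase required: 39.7314 − 39.47 = 0.2614 psu.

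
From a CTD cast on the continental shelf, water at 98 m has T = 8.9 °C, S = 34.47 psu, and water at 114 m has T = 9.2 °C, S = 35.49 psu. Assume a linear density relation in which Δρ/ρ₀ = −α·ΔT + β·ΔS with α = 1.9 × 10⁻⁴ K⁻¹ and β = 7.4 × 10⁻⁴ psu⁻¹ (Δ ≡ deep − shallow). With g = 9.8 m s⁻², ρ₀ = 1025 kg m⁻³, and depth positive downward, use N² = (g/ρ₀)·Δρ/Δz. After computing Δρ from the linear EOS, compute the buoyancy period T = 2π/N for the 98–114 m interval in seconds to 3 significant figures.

ΔT = +0.3 K, ΔS = +1.02 psu (deep − shallow).
Δρ/ρ₀ = −αΔT + βΔS = -5.70 × 10⁻⁵ + 7.548 × 10⁻⁴ = 6.978 × 10⁻⁴, so Δρ ≈ 0.7152 kg m⁻³.
N² = (g/ρ₀)·Δρ/Δz = g·(Δρ/ρ₀)/Δz = 9.8 × 6.978 × 10⁻⁴ / 16 = 4.2740 × 10⁻⁴ s⁻².
N = √(4.2740 × 10⁻⁴) = 0.020674 rad s⁻¹ → T = 2π/N = 303.92 s ≈ 304 s.

304 s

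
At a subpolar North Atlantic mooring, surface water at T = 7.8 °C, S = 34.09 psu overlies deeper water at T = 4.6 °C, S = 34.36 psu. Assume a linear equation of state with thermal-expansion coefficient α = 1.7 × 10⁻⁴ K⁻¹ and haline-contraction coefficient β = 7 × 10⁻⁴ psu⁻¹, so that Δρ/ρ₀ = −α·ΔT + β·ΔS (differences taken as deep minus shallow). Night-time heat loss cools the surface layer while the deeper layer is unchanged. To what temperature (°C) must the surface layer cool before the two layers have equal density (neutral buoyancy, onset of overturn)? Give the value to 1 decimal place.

3.5 °C

Neutral buoyancy requires Δρ = 0, i.e. −α(T_deep − T_surf′) + β(S_deep − S_surf) = 0.
T_surf′ = T_deep − (β/α)·ΔS = 4.6 − (7 × 10⁻⁴/1.7 × 10⁻⁴)·(+0.27) = 3.488 °C.
Cooling required: 7.8 − (3.488) = 4.312 °C.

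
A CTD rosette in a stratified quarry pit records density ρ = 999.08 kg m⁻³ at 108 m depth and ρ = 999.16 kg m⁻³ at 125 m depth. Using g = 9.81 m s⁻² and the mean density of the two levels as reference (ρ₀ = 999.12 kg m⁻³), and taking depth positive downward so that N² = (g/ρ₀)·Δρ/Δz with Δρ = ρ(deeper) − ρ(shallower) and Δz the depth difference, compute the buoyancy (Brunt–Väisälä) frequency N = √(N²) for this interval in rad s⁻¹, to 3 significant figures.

Δρ = 999.16 − 999.08 = 0.08 kg m⁻³ over Δz = 125 − 108 = 17 m.
N² = (9.81/999.12) × (0.08/17) = 4.6205 × 10⁻⁵ s⁻².
N = √(4.6205 × 10⁻⁵) = 6.7974 × 10⁻³ rad s⁻¹ ≈ 6.80 × 10⁻³ rad s⁻¹.

6.80 × 10⁻³ rad s⁻¹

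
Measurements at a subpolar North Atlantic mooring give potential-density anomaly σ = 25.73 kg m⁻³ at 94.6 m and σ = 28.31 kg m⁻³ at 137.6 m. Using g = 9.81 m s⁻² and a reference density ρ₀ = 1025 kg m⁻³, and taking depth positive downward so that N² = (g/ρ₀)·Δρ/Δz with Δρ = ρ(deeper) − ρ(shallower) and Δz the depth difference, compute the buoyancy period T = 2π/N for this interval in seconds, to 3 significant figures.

Δρ = 1028.31 − 1025.73 = 2.58 kg m⁻³ over Δz = 137.6 − 94.6 = 43 m.
N² = (9.81/1025) × (2.58/43) = 5.7424 × 10⁻⁴ s⁻².
N = √(5.7424 × 10⁻⁴) = 0.023963 rad s⁻¹, so T = 2π/N = 262.20 s ≈ 262 s.

262 s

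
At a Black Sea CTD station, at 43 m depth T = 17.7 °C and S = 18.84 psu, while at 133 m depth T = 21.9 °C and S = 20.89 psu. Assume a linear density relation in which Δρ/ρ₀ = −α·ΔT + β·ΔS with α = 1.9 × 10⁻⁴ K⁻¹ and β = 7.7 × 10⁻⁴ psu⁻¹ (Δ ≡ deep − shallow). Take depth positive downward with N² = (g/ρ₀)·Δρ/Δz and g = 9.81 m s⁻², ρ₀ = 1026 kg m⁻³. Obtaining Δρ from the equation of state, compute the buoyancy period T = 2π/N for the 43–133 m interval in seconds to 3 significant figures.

ΔT = +4.2 K, ΔS = +2.05 psu (deep − shallow).
Δρ/ρ₀ = −αΔT + βΔS = -7.98 × 10⁻⁴ + 1.5785 × 10⁻³ = 7.805 × 10⁻⁴, so Δρ ≈ 0.8008 kg m⁻³.
N² = (g/ρ₀)·Δρ/Δz = g·(Δρ/ρ₀)/Δz = 9.81 × 7.805 × 10⁻⁴ / 90 = 8.5074 × 10⁻⁵ s⁻².
N = √(8.5074 × 10⁻⁵) = 9.2236 × 10⁻³ rad s⁻¹ → T = 2π/N = 681.21 s ≈ 681 s.

681 s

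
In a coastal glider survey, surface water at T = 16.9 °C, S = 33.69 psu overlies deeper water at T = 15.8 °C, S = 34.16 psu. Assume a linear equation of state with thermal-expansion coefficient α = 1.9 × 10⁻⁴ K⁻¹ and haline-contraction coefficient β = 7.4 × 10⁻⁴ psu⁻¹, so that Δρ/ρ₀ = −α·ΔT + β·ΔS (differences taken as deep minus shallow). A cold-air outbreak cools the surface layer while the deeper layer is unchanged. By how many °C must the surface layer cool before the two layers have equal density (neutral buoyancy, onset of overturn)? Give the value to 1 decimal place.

Neutral buoyancy requires Δρ = 0, i.e. −α(T_deep − T_surf′) + β(S_deep − S_surf) = 0.
T_surf′ = T_deep − (β/α)·ΔS = 15.8 − (7.4 × 10⁻⁴/1.9 × 10⁻⁴)·(+0.47) = 13.969 °C.
Cooling required: 16.9 − (13.969) = 2.931 °C.

2.9 °C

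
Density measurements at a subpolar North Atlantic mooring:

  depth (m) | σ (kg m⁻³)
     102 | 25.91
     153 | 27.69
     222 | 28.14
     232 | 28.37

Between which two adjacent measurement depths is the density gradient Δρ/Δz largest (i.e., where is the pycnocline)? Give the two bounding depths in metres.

Compute the density gradient over each adjacent pair:
  102–153 m: Δρ/Δz = 1.78/51 = 0.035 kg m⁻⁴
  153–222 m: Δρ/Δz = 0.45/69 = 6.5 × 10⁻³ kg m⁻⁴
  222–232 m: Δρ/Δz = 0.23/10 = 0.023 kg m⁻⁴
The largest gradient is in the 102–153 m interval — the pycnocline.

102–153 m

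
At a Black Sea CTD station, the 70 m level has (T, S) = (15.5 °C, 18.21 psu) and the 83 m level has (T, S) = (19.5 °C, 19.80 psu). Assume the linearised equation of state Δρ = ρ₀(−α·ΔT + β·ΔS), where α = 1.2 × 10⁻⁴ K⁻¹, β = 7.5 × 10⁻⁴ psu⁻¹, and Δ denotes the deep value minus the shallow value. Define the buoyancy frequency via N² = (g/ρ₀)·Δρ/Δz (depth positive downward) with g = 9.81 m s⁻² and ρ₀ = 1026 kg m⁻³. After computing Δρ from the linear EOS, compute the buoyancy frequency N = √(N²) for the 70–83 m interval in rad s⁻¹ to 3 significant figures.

ΔT = +4.0 K, ΔS = +1.59 psu (deep − shallow).
Δρ/ρ₀ = −αΔT + βΔS = -4.80 × 10⁻⁴ + 1.1925 × 10⁻³ = 7.125 × 10⁻⁴, so Δρ ≈ 0.7310 kg m⁻³.
N² = (g/ρ₀)·Δρ/Δz = g·(Δρ/ρ₀)/Δz = 9.81 × 7.125 × 10⁻⁴ / 13 = 5.3766 × 10⁻⁴ s⁻².
N = √(5.3766 × 10⁻⁴) = 0.023187 rad s⁻¹ ≈ 0.0232 rad s⁻¹.

0.0232 rad s⁻¹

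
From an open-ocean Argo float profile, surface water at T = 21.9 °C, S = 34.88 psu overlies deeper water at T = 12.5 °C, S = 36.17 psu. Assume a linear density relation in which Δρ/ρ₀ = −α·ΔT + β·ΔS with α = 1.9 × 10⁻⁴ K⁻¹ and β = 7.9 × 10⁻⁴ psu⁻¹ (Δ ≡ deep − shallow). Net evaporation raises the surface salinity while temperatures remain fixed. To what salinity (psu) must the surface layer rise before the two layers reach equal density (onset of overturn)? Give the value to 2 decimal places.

Neutral buoyancy requires −α(T_deep − T_surf) + β(S_deep − S_surf′) = 0.
S_surf′ = S_deep − (α/β)·ΔT = 36.17 − (1.9 × 10⁻⁴/7.9 × 10⁻⁴)·(-9.4) = 38.4308 psu.
Increase required: 38.4308 − 34.88 = 3.5508 psu.

38.43 psu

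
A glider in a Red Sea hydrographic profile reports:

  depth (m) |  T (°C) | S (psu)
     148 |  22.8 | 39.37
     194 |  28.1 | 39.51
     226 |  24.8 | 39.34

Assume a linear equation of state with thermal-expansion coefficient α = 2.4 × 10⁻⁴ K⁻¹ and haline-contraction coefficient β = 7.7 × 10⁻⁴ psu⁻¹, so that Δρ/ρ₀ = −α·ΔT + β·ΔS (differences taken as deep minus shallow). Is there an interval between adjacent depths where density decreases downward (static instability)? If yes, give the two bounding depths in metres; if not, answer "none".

Evaluate Δρ/ρ₀ = −αΔT + βΔS across each adjacent pair:
  148–194 m: −αΔT+βΔS = −(2.4 × 10⁻⁴)(+5.3)+(7.7 × 10⁻⁴)(+0.14) = -1.2 × 10⁻³ → UNSTABLE
  194–226 m: −αΔT+βΔS = −(2.4 × 10⁻⁴)(-3.3)+(7.7 × 10⁻⁴)(-0.17) = 6.6 × 10⁻⁴ → stable
The 148–194 m interval has Δρ < 0: lighter water underlies denser water.

148–194 m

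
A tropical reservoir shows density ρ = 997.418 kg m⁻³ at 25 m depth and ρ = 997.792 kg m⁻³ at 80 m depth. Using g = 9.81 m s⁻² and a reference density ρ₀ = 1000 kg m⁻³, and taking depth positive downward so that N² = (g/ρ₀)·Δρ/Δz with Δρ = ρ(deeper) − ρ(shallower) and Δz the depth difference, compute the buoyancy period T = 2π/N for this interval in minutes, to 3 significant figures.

Δρ = 997.792 − 997.418 = 0.374 kg m⁻³ over Δz = 80 − 25 = 55 m.
N² = (9.81/1000) × (0.374/55) = 6.6708 × 10⁻⁵ s⁻².
N = √(6.6708 × 10⁻⁵) = 8.1675 × 10⁻³ rad s⁻¹, so T = 2π/N = 769.29 s = 12.821 min ≈ 12.8 min.

12.8 min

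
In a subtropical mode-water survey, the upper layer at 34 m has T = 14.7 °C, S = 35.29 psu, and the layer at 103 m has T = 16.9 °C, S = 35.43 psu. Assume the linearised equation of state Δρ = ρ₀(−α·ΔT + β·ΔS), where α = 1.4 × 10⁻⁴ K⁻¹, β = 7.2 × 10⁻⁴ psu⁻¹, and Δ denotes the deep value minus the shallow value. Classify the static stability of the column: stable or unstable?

ΔT = 16.9 − 14.7 = +2.2 K and ΔS = 35.43 − 35.29 = +0.14 psu (deep − shallow).
−αΔT = -3.08 × 10⁻⁴; βΔS = 1.008 × 10⁻⁴; sum Δρ/ρ₀ = -2.072 × 10⁻⁴.
Δρ/ρ₀ < 0, so Δρ < 0: deeper water is lighter → statically unstable; the column would overturn.

unstable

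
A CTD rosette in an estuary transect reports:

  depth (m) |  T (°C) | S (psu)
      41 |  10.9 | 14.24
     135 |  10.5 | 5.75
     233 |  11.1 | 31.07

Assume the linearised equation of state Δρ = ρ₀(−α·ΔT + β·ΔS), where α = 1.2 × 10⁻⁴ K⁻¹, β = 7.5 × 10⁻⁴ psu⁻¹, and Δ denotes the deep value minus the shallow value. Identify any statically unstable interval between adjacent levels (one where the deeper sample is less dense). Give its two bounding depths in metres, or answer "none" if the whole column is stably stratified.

Evaluate Δρ/ρ₀ = −αΔT + βΔS across each adjacent pair:
  41–135 m: −αΔT+βΔS = −(1.2 × 10⁻⁴)(-0.4)+(7.5 × 10⁻⁴)(-8.49) = -6.3 × 10⁻³ → UNSTABLE
  135–233 m: −αΔT+βΔS = −(1.2 × 10⁻⁴)(+0.6)+(7.5 × 10⁻⁴)(+25.32) = 0.019 → stable
The 41–135 m interval has Δρ < 0: lighter water underlies denser water.

41–135 m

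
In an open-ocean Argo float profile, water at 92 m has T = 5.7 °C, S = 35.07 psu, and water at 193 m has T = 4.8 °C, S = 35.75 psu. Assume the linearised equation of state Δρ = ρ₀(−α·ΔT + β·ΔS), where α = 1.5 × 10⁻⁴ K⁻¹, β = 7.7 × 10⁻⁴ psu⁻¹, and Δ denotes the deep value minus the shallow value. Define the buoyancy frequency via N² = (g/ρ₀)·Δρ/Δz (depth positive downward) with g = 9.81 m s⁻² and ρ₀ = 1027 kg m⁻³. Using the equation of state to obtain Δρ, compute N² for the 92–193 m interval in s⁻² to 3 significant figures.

ΔT = -0.9 K, ΔS = +0.68 psu (deep − shallow).
Δρ/ρ₀ = −αΔT + βΔS = 1.35 × 10⁻⁴ + 5.236 × 10⁻⁴ = 6.586 × 10⁻⁴, so Δρ ≈ 0.6764 kg m⁻³.
N² = (g/ρ₀)·Δρ/Δz = g·(Δρ/ρ₀)/Δz = 9.81 × 6.586 × 10⁻⁴ / 101 = 6.3969 × 10⁻⁵ s⁻² ≈ 6.40 × 10⁻⁵ s⁻².

6.40 × 10⁻⁵ s⁻²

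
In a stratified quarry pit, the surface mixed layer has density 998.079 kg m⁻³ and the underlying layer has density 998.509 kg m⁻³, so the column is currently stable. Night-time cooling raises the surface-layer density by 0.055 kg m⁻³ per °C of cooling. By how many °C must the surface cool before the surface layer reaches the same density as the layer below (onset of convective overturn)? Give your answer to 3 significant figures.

7.82 °C

Density deficit of the surface layer: 998.509 − 998.079 = 0.43 kg m⁻³.
Required change = 0.43 / 0.055 = 7.82 °C.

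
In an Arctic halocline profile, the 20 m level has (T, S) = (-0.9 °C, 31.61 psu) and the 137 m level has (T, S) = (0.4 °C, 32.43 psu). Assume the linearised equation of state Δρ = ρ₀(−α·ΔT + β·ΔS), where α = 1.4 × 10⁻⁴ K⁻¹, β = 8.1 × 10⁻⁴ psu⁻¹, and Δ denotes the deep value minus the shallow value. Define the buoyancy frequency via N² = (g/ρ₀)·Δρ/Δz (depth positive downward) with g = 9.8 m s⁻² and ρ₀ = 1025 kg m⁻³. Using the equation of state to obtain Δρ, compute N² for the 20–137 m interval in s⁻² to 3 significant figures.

4.04 × 10⁻⁵ s⁻²

ΔT = +1.3 K, ΔS = +0.82 psu (deep − shallow).
Δρ/ρ₀ = −αΔT + βΔS = -1.82 × 10⁻⁴ + 6.642 × 10⁻⁴ = 4.822 × 10⁻⁴, so Δρ ≈ 0.4943 kg m⁻³.
N² = (g/ρ₀)·Δρ/Δz = g·(Δρ/ρ₀)/Δz = 9.8 × 4.822 × 10⁻⁴ / 117 = 4.0389 × 10⁻⁵ s⁻² ≈ 4.04 × 10⁻⁵ s⁻².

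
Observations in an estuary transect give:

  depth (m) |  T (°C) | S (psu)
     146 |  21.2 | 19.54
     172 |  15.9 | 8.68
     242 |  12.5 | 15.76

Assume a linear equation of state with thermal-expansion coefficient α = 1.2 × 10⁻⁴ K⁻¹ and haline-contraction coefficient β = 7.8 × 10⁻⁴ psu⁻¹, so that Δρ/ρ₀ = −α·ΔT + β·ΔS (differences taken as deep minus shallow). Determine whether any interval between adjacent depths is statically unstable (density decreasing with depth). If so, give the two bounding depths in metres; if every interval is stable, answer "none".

146–172 m

Evaluate Δρ/ρ₀ = −αΔT + βΔS across each adjacent pair:
  146–172 m: −αΔT+βΔS = −(1.2 × 10⁻⁴)(-5.3)+(7.8 × 10⁻⁴)(-10.86) = -7.8 × 10⁻³ → UNSTABLE
  172–242 m: −αΔT+βΔS = −(1.2 × 10⁻⁴)(-3.4)+(7.8 × 10⁻⁴)(+7.08) = 5.9 × 10⁻³ → stable
The 146–172 m interval has Δρ < 0: lighter water underlies denser water.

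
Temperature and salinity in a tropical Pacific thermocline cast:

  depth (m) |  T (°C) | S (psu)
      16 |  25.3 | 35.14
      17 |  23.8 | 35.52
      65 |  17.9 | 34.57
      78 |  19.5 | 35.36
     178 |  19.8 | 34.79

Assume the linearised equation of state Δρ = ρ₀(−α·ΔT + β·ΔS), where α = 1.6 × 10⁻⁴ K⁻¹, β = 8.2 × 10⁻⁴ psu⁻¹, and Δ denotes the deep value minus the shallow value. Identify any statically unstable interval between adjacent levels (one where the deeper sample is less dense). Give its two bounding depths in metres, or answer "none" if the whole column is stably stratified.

78–178 m

Evaluate Δρ/ρ₀ = −αΔT + βΔS across each adjacent pair:
  16–17 m: −αΔT+βΔS = −(1.6 × 10⁻⁴)(-1.5)+(8.2 × 10⁻⁴)(+0.38) = 5.5 × 10⁻⁴ → stable
  17–65 m: −αΔT+βΔS = −(1.6 × 10⁻⁴)(-5.9)+(8.2 × 10⁻⁴)(-0.95) = 1.7 × 10⁻⁴ → stable
  65–78 m: −αΔT+βΔS = −(1.6 × 10⁻⁴)(+1.6)+(8.2 × 10⁻⁴)(+0.79) = 3.9 × 10⁻⁴ → stable
  78–178 m: −αΔT+βΔS = −(1.6 × 10⁻⁴)(+0.3)+(8.2 × 10⁻⁴)(-0.57) = -5.2 × 10⁻⁴ → UNSTABLE
The 78–178 m interval has Δρ < 0: lighter water underlies denser water.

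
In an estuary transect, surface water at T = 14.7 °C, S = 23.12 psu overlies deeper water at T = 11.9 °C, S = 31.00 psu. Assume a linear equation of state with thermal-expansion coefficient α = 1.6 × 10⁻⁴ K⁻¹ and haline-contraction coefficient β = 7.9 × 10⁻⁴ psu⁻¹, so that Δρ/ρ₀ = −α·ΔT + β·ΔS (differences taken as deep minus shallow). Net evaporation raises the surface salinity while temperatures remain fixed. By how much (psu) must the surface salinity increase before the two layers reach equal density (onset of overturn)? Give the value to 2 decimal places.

8.45 psu

Neutral buoyancy requires −α(T_deep − T_surf) + β(S_deep − S_surf′) = 0.
S_surf′ = S_deep − (α/β)·ΔT = 31.00 − (1.6 × 10⁻⁴/7.9 × 10⁻⁴)·(-2.8) = 31.5671 psu.
Increase required: 31.5671 − 23.12 = 8.4471 psu.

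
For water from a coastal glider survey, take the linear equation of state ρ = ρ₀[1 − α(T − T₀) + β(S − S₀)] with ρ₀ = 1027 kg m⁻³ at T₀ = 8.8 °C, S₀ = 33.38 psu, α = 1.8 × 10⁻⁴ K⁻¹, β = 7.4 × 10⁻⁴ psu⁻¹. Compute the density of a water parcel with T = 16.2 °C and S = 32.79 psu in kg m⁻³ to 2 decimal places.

T − T₀ = +7.4 K, S − S₀ = -0.59 psu.
Bracket = 1 − α·(+7.4) + β·(-0.59) = 1 + (-1.7686 × 10⁻³) = 0.9982314.
ρ = 1027 × 0.9982314 = 1025.18 kg m⁻³.

1025.18 kg m⁻³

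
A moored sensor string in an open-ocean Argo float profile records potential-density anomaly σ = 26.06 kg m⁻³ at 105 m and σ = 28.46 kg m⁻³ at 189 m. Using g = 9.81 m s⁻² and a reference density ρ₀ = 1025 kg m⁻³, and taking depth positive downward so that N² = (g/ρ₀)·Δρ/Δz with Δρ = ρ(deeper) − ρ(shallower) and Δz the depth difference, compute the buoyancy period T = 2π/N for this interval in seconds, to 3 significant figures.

380 s

Δρ = 1028.46 − 1026.06 = 2.40 kg m⁻³ over Δz = 189 − 105 = 84 m.
N² = (9.81/1025) × (2.40/84) = 2.7345 × 10⁻⁴ s⁻².
N = √(2.7345 × 10⁻⁴) = 0.016536 rad s⁻¹, so T = 2π/N = 379.97 s ≈ 380 s.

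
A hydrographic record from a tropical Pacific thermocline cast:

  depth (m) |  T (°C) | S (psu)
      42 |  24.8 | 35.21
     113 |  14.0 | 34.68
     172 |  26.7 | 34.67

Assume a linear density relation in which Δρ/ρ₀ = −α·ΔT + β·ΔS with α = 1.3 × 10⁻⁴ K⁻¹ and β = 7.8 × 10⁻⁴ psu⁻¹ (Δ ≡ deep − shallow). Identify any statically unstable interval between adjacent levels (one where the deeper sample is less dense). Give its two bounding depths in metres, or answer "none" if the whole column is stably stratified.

Evaluate Δρ/ρ₀ = −αΔT + βΔS across each adjacent pair:
  42–113 m: −αΔT+βΔS = −(1.3 × 10⁻⁴)(-10.8)+(7.8 × 10⁻⁴)(-0.53) = 9.9 × 10⁻⁴ → stable
  113–172 m: −αΔT+βΔS = −(1.3 × 10⁻⁴)(+12.7)+(7.8 × 10⁻⁴)(-0.01) = -1.7 × 10⁻³ → UNSTABLE
The 113–172 m interval has Δρ < 0: lighter water underlies denser water.

113–172 m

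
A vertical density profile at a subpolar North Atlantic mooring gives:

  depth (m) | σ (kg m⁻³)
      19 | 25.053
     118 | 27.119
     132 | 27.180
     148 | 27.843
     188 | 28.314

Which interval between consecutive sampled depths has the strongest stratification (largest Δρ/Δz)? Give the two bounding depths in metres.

Compute the density gradient over each adjacent pair:
  19–118 m: Δρ/Δz = 2.066/99 = 0.021 kg m⁻⁴
  118–132 m: Δρ/Δz = 0.061/14 = 4.4 × 10⁻³ kg m⁻⁴
  132–148 m: Δρ/Δz = 0.663/16 = 0.041 kg m⁻⁴
  148–188 m: Δρ/Δz = 0.471/40 = 0.012 kg m⁻⁴
The largest gradient is in the 132–148 m interval — the pycnocline.

132–148 m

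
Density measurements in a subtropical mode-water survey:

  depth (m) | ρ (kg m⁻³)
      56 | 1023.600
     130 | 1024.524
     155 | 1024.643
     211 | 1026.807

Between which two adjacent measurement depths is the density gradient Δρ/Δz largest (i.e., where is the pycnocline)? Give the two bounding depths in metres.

155–211 m

Compute the density gradient over each adjacent pair:
  56–130 m: Δρ/Δz = 0.924/74 = 0.012 kg m⁻⁴
  130–155 m: Δρ/Δz = 0.119/25 = 4.8 × 10⁻³ kg m⁻⁴
  155–211 m: Δρ/Δz = 2.164/56 = 0.039 kg m⁻⁴
The largest gradient is in the 155–211 m interval — the pycnocline.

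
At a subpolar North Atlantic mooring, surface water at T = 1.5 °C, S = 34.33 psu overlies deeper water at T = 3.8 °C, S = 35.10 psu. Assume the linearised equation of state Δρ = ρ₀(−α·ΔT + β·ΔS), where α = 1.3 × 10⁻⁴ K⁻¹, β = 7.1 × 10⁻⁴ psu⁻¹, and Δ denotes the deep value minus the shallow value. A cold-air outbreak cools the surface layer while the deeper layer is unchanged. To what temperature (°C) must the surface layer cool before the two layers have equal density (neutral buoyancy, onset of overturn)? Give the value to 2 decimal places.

-0.41 °C

Neutral buoyancy requires Δρ = 0, i.e. −α(T_deep − T_surf′) + β(S_deep − S_surf) = 0.
T_surf′ = T_deep − (β/α)·ΔS = 3.8 − (7.1 × 10⁻⁴/1.3 × 10⁻⁴)·(+0.77) = -0.4054 °C.
Cooling required: 1.5 − (-0.4054) = 1.9054 °C.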